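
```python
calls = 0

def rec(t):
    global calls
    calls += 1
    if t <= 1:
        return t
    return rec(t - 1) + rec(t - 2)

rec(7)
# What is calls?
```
Call trace (a repeated sub-call is expanded the first time; later identical calls just restate its return value):
rec(t=7)
  rec(t=6)
    rec(t=5)
      rec(t=4)
        rec(t=3)
          rec(t=2)
            rec(t=1)
            -> return 1
            rec(t=0)
            -> return 0
          -> return 1
          rec(t=1)
          -> return 1
        -> return 2
        rec(t=2) -> return 1  (same call as traced above)
      -> return 3
      rec(t=3) -> return 2  (same call as traced above)
    -> return 5
    rec(t=4) -> return 3  (same call as traced above)
  -> return 8
  rec(t=5) -> return 5  (same call as traced above)
-> return 13

calls is incremented once per call, so count the calls in each subtree. Let C(t) = number of calls made by rec(t).
C(0) = C(1) = 1 (base case, no recursion); C(t) = 1 + C(t - 1) + C(t - 2) otherwise.
C(2) = 1 + C(1) + C(0) = 1 + 1 + 1 = 3
C(3) = 1 + C(2) + C(1) = 1 + 3 + 1 = 5
C(4) = 1 + C(3) + C(2) = 1 + 5 + 3 = 9
C(5) = 1 + C(4) + C(3) = 1 + 9 + 5 = 15
C(6) = 1 + C(5) + C(4) = 1 + 15 + 9 = 25
C(7) = 1 + C(6) + C(5) = 1 + 25 + 15 = 41
calls = C(7) = 41

Final answer: 41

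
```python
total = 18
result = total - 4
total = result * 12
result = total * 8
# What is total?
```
Trace:
  total=18
  total=18, result=14
  total=168, result=14
  total=168, result=1344

Final answer: 168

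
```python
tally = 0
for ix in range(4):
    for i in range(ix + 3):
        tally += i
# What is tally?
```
Trace:
  tally=0
  tally=0, ix=0, i=0
  tally=1, ix=0, i=1
  tally=3, ix=0, i=2
  tally=3, ix=1, i=0
  tally=4, ix=1, i=1
  tally=6, ix=1, i=2
  tally=9, ix=1, i=3
  tally=9, ix=2, i=0
  tally=10, ix=2, i=1
  tally=12, ix=2, i=2
  tally=15, ix=2, i=3
  tally=19, ix=2, i=4
  tally=19, ix=3, i=0
  tally=20, ix=3, i=1
  tally=22, ix=3, i=2
  tally=25, ix=3, i=3
  tally=29, ix=3, i=4
  tally=34, ix=3, i=5

Final answer: 34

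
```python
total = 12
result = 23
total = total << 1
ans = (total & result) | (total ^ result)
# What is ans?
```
Trace:
  total=12
  total=12, result=23
  total=24, result=23
  total=24, result=23, ans=31

Final answer: 31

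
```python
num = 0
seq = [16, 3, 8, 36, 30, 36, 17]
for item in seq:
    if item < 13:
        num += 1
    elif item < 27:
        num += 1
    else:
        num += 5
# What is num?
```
Trace:
  num=0
  num=1, item=16
  num=2, item=3
  num=3, item=8
  num=8, item=36
  num=13, item=30
  num=18, item=36
  num=19, item=17

Final answer: 19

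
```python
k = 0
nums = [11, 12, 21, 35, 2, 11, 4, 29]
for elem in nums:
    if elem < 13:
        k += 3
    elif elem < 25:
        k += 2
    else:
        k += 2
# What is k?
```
Trace:
  k=0
  k=3, elem=11
  k=6, elem=12
  k=8, elem=21
  k=10, elem=35
  k=13, elem=2
  k=16, elem=11
  k=19, elem=4
  k=21, elem=29

Final answer: 21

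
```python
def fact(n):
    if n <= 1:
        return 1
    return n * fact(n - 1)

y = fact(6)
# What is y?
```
Call trace:
fact(n=6)
  fact(n=5)
    fact(n=4)
      fact(n=3)
        fact(n=2)
          fact(n=1)
          -> return 1
        -> return 2
      -> return 6
    -> return 24
  -> return 120
-> return 720

Final answer: 720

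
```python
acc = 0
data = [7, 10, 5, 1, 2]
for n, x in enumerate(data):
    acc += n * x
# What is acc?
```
Trace:
  acc=0
  acc=0, n=0, x=7
  acc=10, n=1, x=10
  acc=20, n=2, x=5
  acc=23, n=3, x=1
  acc=31, n=4, x=2

Final answer: 31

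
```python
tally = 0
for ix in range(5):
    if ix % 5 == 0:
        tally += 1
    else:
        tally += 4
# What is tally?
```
Trace:
  tally=0
  tally=1, ix=0
  tally=5, ix=1
  tally=9, ix=2
  tally=13, ix=3
  tally=17, ix=4

Final answer: 17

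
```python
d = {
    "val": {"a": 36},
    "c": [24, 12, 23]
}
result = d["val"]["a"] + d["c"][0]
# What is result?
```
Trace:
  d={'val': {'a': 36}, 'c': [24, 12, 23]}
  d={'val': {'a': 36}, 'c': [24, 12, 23]}, result=60

Final answer: 60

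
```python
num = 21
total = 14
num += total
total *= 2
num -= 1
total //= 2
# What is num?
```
Trace:
  num=21
  num=21, total=14
  num=35, total=14
  num=35, total=28
  num=34, total=28
  num=34, total=14

Final answer: 34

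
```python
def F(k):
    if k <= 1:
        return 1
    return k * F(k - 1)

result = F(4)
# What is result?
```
Call trace:
F(k=4)
  F(k=3)
    F(k=2)
      F(k=1)
      -> return 1
    -> return 2
  -> return 6
-> return 24

Final answer: 24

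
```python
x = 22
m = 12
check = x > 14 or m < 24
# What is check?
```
Trace:
  x=22
  x=22, m=12
  x=22, m=12, check=True

Final answer: True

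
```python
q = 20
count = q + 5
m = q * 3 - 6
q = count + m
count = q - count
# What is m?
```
Trace:
  q=20
  q=20, count=25
  q=20, count=25, m=54
  q=79, count=25, m=54
  q=79, count=54, m=54

Final answer: 54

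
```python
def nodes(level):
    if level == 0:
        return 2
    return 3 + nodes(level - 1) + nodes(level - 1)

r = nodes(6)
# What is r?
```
Call trace (a repeated sub-call is expanded the first time; later identical calls just restate its return value):
nodes(level=6)
  nodes(level=5)
    nodes(level=4)
      nodes(level=3)
        nodes(level=2)
          nodes(level=1)
            nodes(level=0)
            -> return 2
            nodes(level=0)
            -> return 2
          -> return 7
          nodes(level=1) -> return 7  (same call as traced above)
        -> return 17
        nodes(level=2) -> return 17  (same call as traced above)
      -> return 37
      nodes(level=3) -> return 37  (same call as traced above)
    -> return 77
    nodes(level=4) -> return 77  (same call as traced above)
  -> return 157
  nodes(level=5) -> return 157  (same call as traced above)
-> return 317

Final answer: 317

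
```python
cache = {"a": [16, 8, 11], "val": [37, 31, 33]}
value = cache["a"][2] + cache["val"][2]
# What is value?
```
Trace:
  cache={'a': [16, 8, 11], 'val': [37, 31, 33]}
  cache={'a': [16, 8, 11], 'val': [37, 31, 33]}, value=44

Final answer: 44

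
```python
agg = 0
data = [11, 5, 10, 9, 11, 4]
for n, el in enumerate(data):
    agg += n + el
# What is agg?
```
Trace:
  agg=0
  agg=11, n=0, el=11
  agg=17, n=1, el=5
  agg=29, n=2, el=10
  agg=41, n=3, el=9
  agg=56, n=4, el=11
  agg=65, n=5, el=4

Final answer: 65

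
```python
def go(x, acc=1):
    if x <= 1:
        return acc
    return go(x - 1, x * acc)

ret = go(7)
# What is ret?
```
Call trace:
go(x=7, acc=1)
  go(x=6, acc=7)
    go(x=5, acc=42)
      go(x=4, acc=210)
        go(x=3, acc=840)
          go(x=2, acc=2520)
            go(x=1, acc=5040)
            -> return 5040
          -> return 5040
        -> return 5040
      -> return 5040
    -> return 5040
  -> return 5040
-> return 5040

Final answer: 5040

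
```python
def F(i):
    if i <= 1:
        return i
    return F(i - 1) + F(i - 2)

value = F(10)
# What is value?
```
Call trace (a repeated sub-call is expanded the first time; later identical calls just restate its return value):
F(i=10)
  F(i=9)
    F(i=8)
      F(i=7)
        F(i=6)
          F(i=5)
            F(i=4)
              F(i=3)
                F(i=2)
                  F(i=1)
                  -> return 1
                  F(i=0)
                  -> return 0
                -> return 1
                F(i=1)
                -> return 1
              -> return 2
              F(i=2) -> return 1  (same call as traced above)
            -> return 3
            F(i=3) -> return 2  (same call as traced above)
          -> return 5
          F(i=4) -> return 3  (same call as traced above)
        -> return 8
        F(i=5) -> return 5  (same call as traced above)
      -> return 13
      F(i=6) -> return 8  (same call as traced above)
    -> return 21
    F(i=7) -> return 13  (same call as traced above)
  -> return 34
  F(i=8) -> return 21  (same call as traced above)
-> return 55

Final answer: 55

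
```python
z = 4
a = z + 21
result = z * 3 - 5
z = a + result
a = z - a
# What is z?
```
Trace:
  z=4
  z=4, a=25
  z=4, a=25, result=7
  z=32, a=25, result=7
  z=32, a=7, result=7

Final answer: 32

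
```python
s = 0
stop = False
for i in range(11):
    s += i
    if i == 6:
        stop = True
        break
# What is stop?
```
Trace:
  s=0
  s=0, stop=False
  s=0, stop=False, i=0
  s=1, stop=False, i=1
  s=3, stop=False, i=2
  s=6, stop=False, i=3
  s=10, stop=False, i=4
  s=15, stop=False, i=5
  s=21, stop=True, i=6

Final answer: True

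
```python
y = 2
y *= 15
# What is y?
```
Trace:
  y=2
  y=30

Final answer: 30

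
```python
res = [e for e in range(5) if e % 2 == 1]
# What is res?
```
Trace:
  e=0
  e=1
  e=2
  e=3
  e=4
  res=[1, 3]

Final answer: [1, 3]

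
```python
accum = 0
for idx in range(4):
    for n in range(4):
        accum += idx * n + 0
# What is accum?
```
Trace:
  accum=0
  accum=0, idx=0, n=0
  accum=0, idx=0, n=1
  accum=0, idx=0, n=2
  accum=0, idx=0, n=3
  accum=0, idx=1, n=0
  accum=1, idx=1, n=1
  accum=3, idx=1, n=2
  accum=6, idx=1, n=3
  accum=6, idx=2, n=0
  accum=8, idx=2, n=1
  accum=12, idx=2, n=2
  accum=18, idx=2, n=3
  accum=18, idx=3, n=0
  accum=21, idx=3, n=1
  accum=27, idx=3, n=2
  accum=36, idx=3, n=3

Final answer: 36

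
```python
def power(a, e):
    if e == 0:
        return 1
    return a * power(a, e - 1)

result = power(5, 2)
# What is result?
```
Call trace:
power(a=5, e=2)
  power(a=5, e=1)
    power(a=5, e=0)
    -> return 1
  -> return 5
-> return 25

Final answer: 25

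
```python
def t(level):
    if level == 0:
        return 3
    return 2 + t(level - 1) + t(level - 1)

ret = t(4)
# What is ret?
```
Call trace (a repeated sub-call is expanded the first time; later identical calls just restate its return value):
t(level=4)
  t(level=3)
    t(level=2)
      t(level=1)
        t(level=0)
        -> return 3
        t(level=0)
        -> return 3
      -> return 8
      t(level=1) -> return 8  (same call as traced above)
    -> return 18
    t(level=2) -> return 18  (same call as traced above)
  -> return 38
  t(level=3) -> return 38  (same call as traced above)
-> return 78

Final answer: 78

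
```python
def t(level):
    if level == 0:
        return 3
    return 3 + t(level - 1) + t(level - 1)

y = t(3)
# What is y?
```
Call trace (a repeated sub-call is expanded the first time; later identical calls just restate its return value):
t(level=3)
  t(level=2)
    t(level=1)
      t(level=0)
      -> return 3
      t(level=0)
      -> return 3
    -> return 9
    t(level=1) -> return 9  (same call as traced above)
  -> return 21
  t(level=2) -> return 21  (same call as traced above)
-> return 45

Final answer: 45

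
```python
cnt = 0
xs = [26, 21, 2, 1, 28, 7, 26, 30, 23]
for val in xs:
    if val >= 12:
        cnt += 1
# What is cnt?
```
Trace:
  cnt=0
  cnt=1, val=26
  cnt=2, val=21
  cnt=2, val=2
  cnt=2, val=1
  cnt=3, val=28
  cnt=3, val=7
  cnt=4, val=26
  cnt=5, val=30
  cnt=6, val=23

Final answer: 6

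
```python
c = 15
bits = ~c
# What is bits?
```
Trace:
  c=15
  c=15, bits=-16

Final answer: -16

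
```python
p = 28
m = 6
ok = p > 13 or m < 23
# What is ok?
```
Trace:
  p=28
  p=28, m=6
  p=28, m=6, ok=True

Final answer: True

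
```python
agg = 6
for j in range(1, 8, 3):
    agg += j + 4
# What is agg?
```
Trace:
  agg=6
  agg=11, j=1
  agg=19, j=4
  agg=30, j=7

Final answer: 30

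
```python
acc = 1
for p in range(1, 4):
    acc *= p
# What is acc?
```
Trace:
  acc=1
  acc=1, p=1
  acc=2, p=2
  acc=6, p=3

Final answer: 6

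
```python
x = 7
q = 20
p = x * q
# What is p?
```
Trace:
  x=7
  x=7, q=20
  x=7, q=20, p=140

Final answer: 140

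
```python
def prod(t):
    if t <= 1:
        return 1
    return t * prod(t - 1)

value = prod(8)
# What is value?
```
Call trace:
prod(t=8)
  prod(t=7)
    prod(t=6)
      prod(t=5)
        prod(t=4)
          prod(t=3)
            prod(t=2)
              prod(t=1)
              -> return 1
            -> return 2
          -> return 6
        -> return 24
      -> return 120
    -> return 720
  -> return 5040
-> return 40320

Final answer: 40320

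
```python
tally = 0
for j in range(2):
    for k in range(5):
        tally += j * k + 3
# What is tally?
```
Trace:
  tally=0
  tally=3, j=0, k=0
  tally=6, j=0, k=1
  tally=9, j=0, k=2
  tally=12, j=0, k=3
  tally=15, j=0, k=4
  tally=18, j=1, k=0
  tally=22, j=1, k=1
  tally=27, j=1, k=2
  tally=33, j=1, k=3
  tally=40, j=1, k=4

Final answer: 40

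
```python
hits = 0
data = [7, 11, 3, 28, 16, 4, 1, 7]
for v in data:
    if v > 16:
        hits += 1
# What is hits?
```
Trace:
  hits=0
  hits=0, v=7
  hits=0, v=11
  hits=0, v=3
  hits=1, v=28
  hits=1, v=16
  hits=1, v=4
  hits=1, v=1
  hits=1, v=7

Final answer: 1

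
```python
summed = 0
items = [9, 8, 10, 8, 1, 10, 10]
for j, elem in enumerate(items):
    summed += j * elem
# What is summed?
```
Trace:
  summed=0
  summed=0, j=0, elem=9
  summed=8, j=1, elem=8
  summed=28, j=2, elem=10
  summed=52, j=3, elem=8
  summed=56, j=4, elem=1
  summed=106, j=5, elem=10
  summed=166, j=6, elem=10

Final answer: 166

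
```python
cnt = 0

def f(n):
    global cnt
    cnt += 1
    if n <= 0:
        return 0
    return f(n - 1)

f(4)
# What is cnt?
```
Call trace:
f(n=4)
  f(n=3)
    f(n=2)
      f(n=1)
        f(n=0)
        -> return 0
      -> return 0
    -> return 0
  -> return 0
-> return 0

cnt is incremented once per call. f is entered once for each n = 4, 3, 2, 1, 0 (the n <= 0 call returns without recursing), i.e. 4 + 1 calls.
cnt = 5

Final answer: 5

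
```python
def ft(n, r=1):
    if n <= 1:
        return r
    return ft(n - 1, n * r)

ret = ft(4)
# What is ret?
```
Call trace:
ft(n=4, r=1)
  ft(n=3, r=4)
    ft(n=2, r=12)
      ft(n=1, r=24)
      -> return 24
    -> return 24
  -> return 24
-> return 24

Final answer: 24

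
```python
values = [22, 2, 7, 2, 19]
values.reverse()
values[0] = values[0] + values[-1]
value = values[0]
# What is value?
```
Trace:
  values=[22, 2, 7, 2, 19]
  values=[19, 2, 7, 2, 22]
  values=[41, 2, 7, 2, 22]
  values=[41, 2, 7, 2, 22], value=41

Final answer: 41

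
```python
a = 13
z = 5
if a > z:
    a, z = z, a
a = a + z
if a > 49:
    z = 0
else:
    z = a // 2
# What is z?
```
Trace:
  a=13
  a=13, z=5
  a=5, z=13
  a=18, z=13
  a=18, z=9

Final answer: 9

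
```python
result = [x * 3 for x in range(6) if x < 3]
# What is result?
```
Trace:
  x=0
  x=1
  x=2
  x=3
  x=4
  x=5
  result=[0, 3, 6]

Final answer: [0, 3, 6]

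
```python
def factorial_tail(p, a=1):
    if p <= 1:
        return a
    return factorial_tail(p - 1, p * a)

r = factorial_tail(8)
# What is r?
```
Call trace:
factorial_tail(p=8, a=1)
  factorial_tail(p=7, a=8)
    factorial_tail(p=6, a=56)
      factorial_tail(p=5, a=336)
        factorial_tail(p=4, a=1680)
          factorial_tail(p=3, a=6720)
            factorial_tail(p=2, a=20160)
              factorial_tail(p=1, a=40320)
              -> return 40320
            -> return 40320
          -> return 40320
        -> return 40320
      -> return 40320
    -> return 40320
  -> return 40320
-> return 40320

Final answer: 40320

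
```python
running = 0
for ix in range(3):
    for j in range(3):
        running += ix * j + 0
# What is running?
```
Trace:
  running=0
  running=0, ix=0, j=0
  running=0, ix=0, j=1
  running=0, ix=0, j=2
  running=0, ix=1, j=0
  running=1, ix=1, j=1
  running=3, ix=1, j=2
  running=3, ix=2, j=0
  running=5, ix=2, j=1
  running=9, ix=2, j=2

Final answer: 9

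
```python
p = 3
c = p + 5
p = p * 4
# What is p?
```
Trace:
  p=3
  p=3, c=8
  p=12, c=8

Final answer: 12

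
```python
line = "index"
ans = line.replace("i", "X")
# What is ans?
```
Trace:
  line='index'
  line='index', ans='Xndex'

Final answer: 'Xndex'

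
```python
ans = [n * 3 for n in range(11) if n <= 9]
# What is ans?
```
Trace:
  n=0
  n=1
  n=2
  n=3
  n=4
  n=5
  n=6
  n=7
  n=8
  n=9
  n=10
  ans=[0, 3, 6, 9, 12, 15, 18, 21, 24, 27]

Final answer: [0, 3, 6, 9, 12, 15, 18, 21, 24, 27]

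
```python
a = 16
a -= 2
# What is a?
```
Trace:
  a=16
  a=14

Final answer: 14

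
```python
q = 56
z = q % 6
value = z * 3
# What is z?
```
Trace:
  q=56
  q=56, z=2
  q=56, z=2, value=6

Final answer: 2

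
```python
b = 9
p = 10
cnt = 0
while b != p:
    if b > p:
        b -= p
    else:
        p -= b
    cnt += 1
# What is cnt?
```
Trace:
  b=9
  b=9, p=10
  b=9, p=10, cnt=0
  b=9, p=1, cnt=1
  b=8, p=1, cnt=2
  b=7, p=1, cnt=3
  b=6, p=1, cnt=4
  b=5, p=1, cnt=5
  b=4, p=1, cnt=6
  b=3, p=1, cnt=7
  b=2, p=1, cnt=8
  b=1, p=1, cnt=9

Final answer: 9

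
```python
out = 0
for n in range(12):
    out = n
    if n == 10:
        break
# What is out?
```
Trace:
  out=0
  out=0, n=0
  out=1, n=1
  out=2, n=2
  out=3, n=3
  out=4, n=4
  out=5, n=5
  out=6, n=6
  out=7, n=7
  out=8, n=8
  out=9, n=9
  out=10, n=10

Final answer: 10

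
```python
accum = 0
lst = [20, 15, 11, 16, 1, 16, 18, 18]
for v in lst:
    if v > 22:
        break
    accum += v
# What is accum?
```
Trace:
  accum=0
  accum=20, v=20
  accum=35, v=15
  accum=46, v=11
  accum=62, v=16
  accum=63, v=1
  accum=79, v=16
  accum=97, v=18
  accum=115, v=18

Final answer: 115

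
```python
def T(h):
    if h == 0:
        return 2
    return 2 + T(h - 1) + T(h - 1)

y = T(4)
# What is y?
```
Call trace (a repeated sub-call is expanded the first time; later identical calls just restate its return value):
T(h=4)
  T(h=3)
    T(h=2)
      T(h=1)
        T(h=0)
        -> return 2
        T(h=0)
        -> return 2
      -> return 6
      T(h=1) -> return 6  (same call as traced above)
    -> return 14
    T(h=2) -> return 14  (same call as traced above)
  -> return 30
  T(h=3) -> return 30  (same call as traced above)
-> return 62

Final answer: 62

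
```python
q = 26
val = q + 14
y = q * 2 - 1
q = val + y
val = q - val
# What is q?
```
Trace:
  q=26
  q=26, val=40
  q=26, val=40, y=51
  q=91, val=40, y=51
  q=91, val=51, y=51

Final answer: 91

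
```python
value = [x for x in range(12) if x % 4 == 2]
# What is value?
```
Trace:
  x=0
  x=1
  x=2
  x=3
  x=4
  x=5
  x=6
  x=7
  x=8
  x=9
  x=10
  x=11
  value=[2, 6, 10]

Final answer: [2, 6, 10]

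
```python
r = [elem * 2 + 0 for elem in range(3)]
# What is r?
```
Trace:
  elem=0
  elem=1
  elem=2
  r=[0, 2, 4]

Final answer: [0, 2, 4]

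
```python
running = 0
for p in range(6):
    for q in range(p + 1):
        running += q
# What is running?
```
Trace:
  running=0
  running=0, p=0, q=0
  running=0, p=1, q=0
  running=1, p=1, q=1
  running=1, p=2, q=0
  running=2, p=2, q=1
  running=4, p=2, q=2
  running=4, p=3, q=0
  running=5, p=3, q=1
  running=7, p=3, q=2
  running=10, p=3, q=3
  running=10, p=4, q=0
  running=11, p=4, q=1
  running=13, p=4, q=2
  running=16, p=4, q=3
  running=20, p=4, q=4
  running=20, p=5, q=0
  running=21, p=5, q=1
  running=23, p=5, q=2
  running=26, p=5, q=3
  running=30, p=5, q=4
  running=35, p=5, q=5

Final answer: 35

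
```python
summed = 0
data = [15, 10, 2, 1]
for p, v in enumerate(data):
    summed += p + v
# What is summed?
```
Trace:
  summed=0
  summed=15, p=0, v=15
  summed=26, p=1, v=10
  summed=30, p=2, v=2
  summed=34, p=3, v=1

Final answer: 34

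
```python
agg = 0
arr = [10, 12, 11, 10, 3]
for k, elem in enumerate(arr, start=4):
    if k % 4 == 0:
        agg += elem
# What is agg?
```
Trace:
  agg=0
  agg=10, k=4, elem=10
  agg=10, k=5, elem=12
  agg=10, k=6, elem=11
  agg=10, k=7, elem=10
  agg=13, k=8, elem=3

Final answer: 13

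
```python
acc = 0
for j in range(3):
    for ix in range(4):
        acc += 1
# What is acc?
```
Trace:
  acc=0
  acc=1, j=0, ix=0
  acc=2, j=0, ix=1
  acc=3, j=0, ix=2
  acc=4, j=0, ix=3
  acc=5, j=1, ix=0
  acc=6, j=1, ix=1
  acc=7, j=1, ix=2
  acc=8, j=1, ix=3
  acc=9, j=2, ix=0
  acc=10, j=2, ix=1
  acc=11, j=2, ix=2
  acc=12, j=2, ix=3

Final answer: 12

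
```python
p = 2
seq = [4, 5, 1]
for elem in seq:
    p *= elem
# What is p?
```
Trace:
  p=2
  p=8, elem=4
  p=40, elem=5
  p=40, elem=1

Final answer: 40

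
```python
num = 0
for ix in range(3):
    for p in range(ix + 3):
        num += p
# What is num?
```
Trace:
  num=0
  num=0, ix=0, p=0
  num=1, ix=0, p=1
  num=3, ix=0, p=2
  num=3, ix=1, p=0
  num=4, ix=1, p=1
  num=6, ix=1, p=2
  num=9, ix=1, p=3
  num=9, ix=2, p=0
  num=10, ix=2, p=1
  num=12, ix=2, p=2
  num=15, ix=2, p=3
  num=19, ix=2, p=4

Final answer: 19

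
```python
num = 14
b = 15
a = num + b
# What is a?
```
Trace:
  num=14
  num=14, b=15
  num=14, b=15, a=29

Final answer: 29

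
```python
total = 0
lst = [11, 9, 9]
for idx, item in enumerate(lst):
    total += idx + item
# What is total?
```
Trace:
  total=0
  total=11, idx=0, item=11
  total=21, idx=1, item=9
  total=32, idx=2, item=9

Final answer: 32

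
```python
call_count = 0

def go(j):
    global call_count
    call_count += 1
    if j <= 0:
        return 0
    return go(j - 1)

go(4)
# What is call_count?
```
Call trace:
go(j=4)
  go(j=3)
    go(j=2)
      go(j=1)
        go(j=0)
        -> return 0
      -> return 0
    -> return 0
  -> return 0
-> return 0

call_count is incremented once per call. go is entered once for each j = 4, 3, 2, 1, 0 (the j <= 0 call returns without recursing), i.e. 4 + 1 calls.
call_count = 5

Final answer: 5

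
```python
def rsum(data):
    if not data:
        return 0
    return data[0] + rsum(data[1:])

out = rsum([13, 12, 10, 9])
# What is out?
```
Call trace:
rsum(data=[13, 12, 10, 9])
  rsum(data=[12, 10, 9])
    rsum(data=[10, 9])
      rsum(data=[9])
        rsum(data=[])
        -> return 0
      -> return 9
    -> return 19
  -> return 31
-> return 44

Final answer: 44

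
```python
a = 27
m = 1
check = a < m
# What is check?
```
Trace:
  a=27
  a=27, m=1
  a=27, m=1, check=False

Final answer: False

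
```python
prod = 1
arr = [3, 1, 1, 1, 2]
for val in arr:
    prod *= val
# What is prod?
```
Trace:
  prod=1
  prod=3, val=3
  prod=3, val=1
  prod=3, val=1
  prod=3, val=1
  prod=6, val=2

Final answer: 6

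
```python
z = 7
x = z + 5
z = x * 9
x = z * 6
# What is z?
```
Trace:
  z=7
  z=7, x=12
  z=108, x=12
  z=108, x=648

Final answer: 108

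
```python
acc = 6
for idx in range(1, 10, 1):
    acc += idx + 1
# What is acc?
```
Trace:
  acc=6
  acc=8, idx=1
  acc=11, idx=2
  acc=15, idx=3
  acc=20, idx=4
  acc=26, idx=5
  acc=33, idx=6
  acc=41, idx=7
  acc=50, idx=8
  acc=60, idx=9

Final answer: 60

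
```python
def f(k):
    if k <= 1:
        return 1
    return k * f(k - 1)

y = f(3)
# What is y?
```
Call trace:
f(k=3)
  f(k=2)
    f(k=1)
    -> return 1
  -> return 2
-> return 6

Final answer: 6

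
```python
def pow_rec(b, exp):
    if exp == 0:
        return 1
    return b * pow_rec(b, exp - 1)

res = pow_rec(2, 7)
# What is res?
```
Call trace:
pow_rec(b=2, exp=7)
  pow_rec(b=2, exp=6)
    pow_rec(b=2, exp=5)
      pow_rec(b=2, exp=4)
        pow_rec(b=2, exp=3)
          pow_rec(b=2, exp=2)
            pow_rec(b=2, exp=1)
              pow_rec(b=2, exp=0)
              -> return 1
            -> return 2
          -> return 4
        -> return 8
      -> return 16
    -> return 32
  -> return 64
-> return 128

Final answer: 128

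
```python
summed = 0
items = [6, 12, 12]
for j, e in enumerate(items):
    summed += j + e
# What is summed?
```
Trace:
  summed=0
  summed=6, j=0, e=6
  summed=19, j=1, e=12
  summed=33, j=2, e=12

Final answer: 33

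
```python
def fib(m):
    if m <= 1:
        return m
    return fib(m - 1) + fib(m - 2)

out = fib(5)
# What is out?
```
Call trace (a repeated sub-call is expanded the first time; later identical calls just restate its return value):
fib(m=5)
  fib(m=4)
    fib(m=3)
      fib(m=2)
        fib(m=1)
        -> return 1
        fib(m=0)
        -> return 0
      -> return 1
      fib(m=1)
      -> return 1
    -> return 2
    fib(m=2) -> return 1  (same call as traced above)
  -> return 3
  fib(m=3) -> return 2  (same call as traced above)
-> return 5

Final answer: 5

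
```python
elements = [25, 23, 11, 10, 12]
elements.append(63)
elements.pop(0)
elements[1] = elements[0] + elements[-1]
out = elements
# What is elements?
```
Trace:
  elements=[25, 23, 11, 10, 12]
  elements=[25, 23, 11, 10, 12, 63]
  elements=[23, 11, 10, 12, 63]
  elements=[23, 86, 10, 12, 63]
  elements=[23, 86, 10, 12, 63], out=[23, 86, 10, 12, 63]

Final answer: [23, 86, 10, 12, 63]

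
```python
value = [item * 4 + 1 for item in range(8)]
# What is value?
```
Trace:
  item=0
  item=1
  item=2
  item=3
  item=4
  item=5
  item=6
  item=7
  value=[1, 5, 9, 13, 17, 21, 25, 29]

Final answer: [1, 5, 9, 13, 17, 21, 25, 29]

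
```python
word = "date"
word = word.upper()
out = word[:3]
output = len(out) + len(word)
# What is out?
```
Trace:
  word='date'
  word='DATE'
  word='DATE', out='DAT'
  word='DATE', out='DAT', output=7

Final answer: 'DAT'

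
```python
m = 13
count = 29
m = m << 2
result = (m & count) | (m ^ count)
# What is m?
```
Trace:
  m=13
  m=13, count=29
  m=52, count=29
  m=52, count=29, result=61

Final answer: 52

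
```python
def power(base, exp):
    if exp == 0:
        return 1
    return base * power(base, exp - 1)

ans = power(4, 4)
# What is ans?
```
Call trace:
power(base=4, exp=4)
  power(base=4, exp=3)
    power(base=4, exp=2)
      power(base=4, exp=1)
        power(base=4, exp=0)
        -> return 1
      -> return 4
    -> return 16
  -> return 64
-> return 256

Final answer: 256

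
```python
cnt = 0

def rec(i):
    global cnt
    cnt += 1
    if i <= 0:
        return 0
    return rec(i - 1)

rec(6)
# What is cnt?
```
Call trace:
rec(i=6)
  rec(i=5)
    rec(i=4)
      rec(i=3)
        rec(i=2)
          rec(i=1)
            rec(i=0)
            -> return 0
          -> return 0
        -> return 0
      -> return 0
    -> return 0
  -> return 0
-> return 0

cnt is incremented once per call. rec is entered once for each i = 6, 5, 4, 3, 2, 1, 0 (the i <= 0 call returns without recursing), i.e. 6 + 1 calls.
cnt = 7

Final answer: 7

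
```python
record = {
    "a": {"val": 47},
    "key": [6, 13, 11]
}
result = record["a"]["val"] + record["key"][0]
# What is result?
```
Trace:
  record={'a': {'val': 47}, 'key': [6, 13, 11]}
  record={'a': {'val': 47}, 'key': [6, 13, 11]}, result=53

Final answer: 53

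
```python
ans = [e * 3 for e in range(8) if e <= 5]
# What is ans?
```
Trace:
  e=0
  e=1
  e=2
  e=3
  e=4
  e=5
  e=6
  e=7
  ans=[0, 3, 6, 9, 12, 15]

Final answer: [0, 3, 6, 9, 12, 15]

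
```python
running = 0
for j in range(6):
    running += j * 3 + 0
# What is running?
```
Trace:
  running=0
  running=0, j=0
  running=3, j=1
  running=9, j=2
  running=18, j=3
  running=30, j=4
  running=45, j=5

Final answer: 45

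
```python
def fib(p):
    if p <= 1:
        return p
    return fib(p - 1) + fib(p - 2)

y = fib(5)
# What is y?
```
Call trace (a repeated sub-call is expanded the first time; later identical calls just restate its return value):
fib(p=5)
  fib(p=4)
    fib(p=3)
      fib(p=2)
        fib(p=1)
        -> return 1
        fib(p=0)
        -> return 0
      -> return 1
      fib(p=1)
      -> return 1
    -> return 2
    fib(p=2) -> return 1  (same call as traced above)
  -> return 3
  fib(p=3) -> return 2  (same call as traced above)
-> return 5

Final answer: 5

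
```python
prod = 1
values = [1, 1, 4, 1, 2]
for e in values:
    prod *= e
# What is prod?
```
Trace:
  prod=1
  prod=1, e=1
  prod=1, e=1
  prod=4, e=4
  prod=4, e=1
  prod=8, e=2

Final answer: 8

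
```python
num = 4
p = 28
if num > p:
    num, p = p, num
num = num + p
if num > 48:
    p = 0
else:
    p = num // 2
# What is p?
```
Trace:
  num=4
  num=4, p=28
  num=4, p=28
  num=32, p=28
  num=32, p=16

Final answer: 16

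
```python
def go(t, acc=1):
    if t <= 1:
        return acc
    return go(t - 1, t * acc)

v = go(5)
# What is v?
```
Call trace:
go(t=5, acc=1)
  go(t=4, acc=5)
    go(t=3, acc=20)
      go(t=2, acc=60)
        go(t=1, acc=120)
        -> return 120
      -> return 120
    -> return 120
  -> return 120
-> return 120

Final answer: 120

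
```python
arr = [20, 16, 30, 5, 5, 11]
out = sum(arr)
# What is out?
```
Trace:
  arr=[20, 16, 30, 5, 5, 11]
  arr=[20, 16, 30, 5, 5, 11], out=87

Final answer: 87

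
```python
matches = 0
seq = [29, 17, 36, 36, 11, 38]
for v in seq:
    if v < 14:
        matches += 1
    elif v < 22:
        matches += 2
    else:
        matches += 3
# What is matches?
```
Trace:
  matches=0
  matches=3, v=29
  matches=5, v=17
  matches=8, v=36
  matches=11, v=36
  matches=12, v=11
  matches=15, v=38

Final answer: 15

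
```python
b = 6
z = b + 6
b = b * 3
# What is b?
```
Trace:
  b=6
  b=6, z=12
  b=18, z=12

Final answer: 18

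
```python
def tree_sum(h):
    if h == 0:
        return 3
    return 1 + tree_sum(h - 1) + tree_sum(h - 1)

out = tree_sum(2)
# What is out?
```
Call trace (a repeated sub-call is expanded the first time; later identical calls just restate its return value):
tree_sum(h=2)
  tree_sum(h=1)
    tree_sum(h=0)
    -> return 3
    tree_sum(h=0)
    -> return 3
  -> return 7
  tree_sum(h=1) -> return 7  (same call as traced above)
-> return 15

Final answer: 15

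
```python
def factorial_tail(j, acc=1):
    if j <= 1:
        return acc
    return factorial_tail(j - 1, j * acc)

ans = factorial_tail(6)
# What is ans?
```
Call trace:
factorial_tail(j=6, acc=1)
  factorial_tail(j=5, acc=6)
    factorial_tail(j=4, acc=30)
      factorial_tail(j=3, acc=120)
        factorial_tail(j=2, acc=360)
          factorial_tail(j=1, acc=720)
          -> return 720
        -> return 720
      -> return 720
    -> return 720
  -> return 720
-> return 720

Final answer: 720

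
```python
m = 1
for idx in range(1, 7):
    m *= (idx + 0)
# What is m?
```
Trace:
  m=1
  m=1, idx=1
  m=2, idx=2
  m=6, idx=3
  m=24, idx=4
  m=120, idx=5
  m=720, idx=6

Final answer: 720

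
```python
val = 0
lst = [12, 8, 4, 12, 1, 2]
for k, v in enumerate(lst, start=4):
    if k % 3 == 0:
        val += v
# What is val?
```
Trace:
  val=0
  val=0, k=4, v=12
  val=0, k=5, v=8
  val=4, k=6, v=4
  val=4, k=7, v=12
  val=4, k=8, v=1
  val=6, k=9, v=2

Final answer: 6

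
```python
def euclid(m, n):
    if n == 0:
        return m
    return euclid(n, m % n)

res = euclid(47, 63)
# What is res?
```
Call trace:
euclid(m=47, n=63)
  euclid(m=63, n=47)
    euclid(m=47, n=16)
      euclid(m=16, n=15)
        euclid(m=15, n=1)
          euclid(m=1, n=0)
          -> return 1
        -> return 1
      -> return 1
    -> return 1
  -> return 1
-> return 1

Final answer: 1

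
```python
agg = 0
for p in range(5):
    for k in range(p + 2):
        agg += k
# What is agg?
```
Trace:
  agg=0
  agg=0, p=0, k=0
  agg=1, p=0, k=1
  agg=1, p=1, k=0
  agg=2, p=1, k=1
  agg=4, p=1, k=2
  agg=4, p=2, k=0
  agg=5, p=2, k=1
  agg=7, p=2, k=2
  agg=10, p=2, k=3
  agg=10, p=3, k=0
  agg=11, p=3, k=1
  agg=13, p=3, k=2
  agg=16, p=3, k=3
  agg=20, p=3, k=4
  agg=20, p=4, k=0
  agg=21, p=4, k=1
  agg=23, p=4, k=2
  agg=26, p=4, k=3
  agg=30, p=4, k=4
  agg=35, p=4, k=5

Final answer: 35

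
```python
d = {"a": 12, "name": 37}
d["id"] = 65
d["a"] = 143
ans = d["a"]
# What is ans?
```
Trace:
  d={'a': 12, 'name': 37}
  d={'a': 12, 'name': 37, 'id': 65}
  d={'a': 143, 'name': 37, 'id': 65}
  d={'a': 143, 'name': 37, 'id': 65}, ans=143

Final answer: 143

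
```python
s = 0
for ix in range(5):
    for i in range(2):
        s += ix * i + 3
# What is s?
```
Trace:
  s=0
  s=3, ix=0, i=0
  s=6, ix=0, i=1
  s=9, ix=1, i=0
  s=13, ix=1, i=1
  s=16, ix=2, i=0
  s=21, ix=2, i=1
  s=24, ix=3, i=0
  s=30, ix=3, i=1
  s=33, ix=4, i=0
  s=40, ix=4, i=1

Final answer: 40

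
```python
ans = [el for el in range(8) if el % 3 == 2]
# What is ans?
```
Trace:
  el=0
  el=1
  el=2
  el=3
  el=4
  el=5
  el=6
  el=7
  ans=[2, 5]

Final answer: [2, 5]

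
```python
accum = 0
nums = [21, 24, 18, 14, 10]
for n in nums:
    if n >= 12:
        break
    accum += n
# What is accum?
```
Trace:
  accum=0
  accum=0, n=21

Final answer: 0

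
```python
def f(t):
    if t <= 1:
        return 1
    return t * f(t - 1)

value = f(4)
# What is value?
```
Call trace:
f(t=4)
  f(t=3)
    f(t=2)
      f(t=1)
      -> return 1
    -> return 2
  -> return 6
-> return 24

Final answer: 24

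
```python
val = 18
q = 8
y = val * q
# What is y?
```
Trace:
  val=18
  val=18, q=8
  val=18, q=8, y=144

Final answer: 144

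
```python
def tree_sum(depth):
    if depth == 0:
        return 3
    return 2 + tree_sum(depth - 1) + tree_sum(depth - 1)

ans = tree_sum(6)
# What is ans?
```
Call trace (a repeated sub-call is expanded the first time; later identical calls just restate its return value):
tree_sum(depth=6)
  tree_sum(depth=5)
    tree_sum(depth=4)
      tree_sum(depth=3)
        tree_sum(depth=2)
          tree_sum(depth=1)
            tree_sum(depth=0)
            -> return 3
            tree_sum(depth=0)
            -> return 3
          -> return 8
          tree_sum(depth=1) -> return 8  (same call as traced above)
        -> return 18
        tree_sum(depth=2) -> return 18  (same call as traced above)
      -> return 38
      tree_sum(depth=3) -> return 38  (same call as traced above)
    -> return 78
    tree_sum(depth=4) -> return 78  (same call as traced above)
  -> return 158
  tree_sum(depth=5) -> return 158  (same call as traced above)
-> return 318

Final answer: 318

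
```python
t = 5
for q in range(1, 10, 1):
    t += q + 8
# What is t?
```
Trace:
  t=5
  t=14, q=1
  t=24, q=2
  t=35, q=3
  t=47, q=4
  t=60, q=5
  t=74, q=6
  t=89, q=7
  t=105, q=8
  t=122, q=9

Final answer: 122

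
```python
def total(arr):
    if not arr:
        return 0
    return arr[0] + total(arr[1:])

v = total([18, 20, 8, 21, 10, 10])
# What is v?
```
Call trace:
total(arr=[18, 20, 8, 21, 10, 10])
  total(arr=[20, 8, 21, 10, 10])
    total(arr=[8, 21, 10, 10])
      total(arr=[21, 10, 10])
        total(arr=[10, 10])
          total(arr=[10])
            total(arr=[])
            -> return 0
          -> return 10
        -> return 20
      -> return 41
    -> return 49
  -> return 69
-> return 87

Final answer: 87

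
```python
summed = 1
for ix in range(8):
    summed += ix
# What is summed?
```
Trace:
  summed=1
  summed=1, ix=0
  summed=2, ix=1
  summed=4, ix=2
  summed=7, ix=3
  summed=11, ix=4
  summed=16, ix=5
  summed=22, ix=6
  summed=29, ix=7

Final answer: 29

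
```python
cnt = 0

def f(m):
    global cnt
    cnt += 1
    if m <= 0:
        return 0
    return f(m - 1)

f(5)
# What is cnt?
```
Call trace:
f(m=5)
  f(m=4)
    f(m=3)
      f(m=2)
        f(m=1)
          f(m=0)
          -> return 0
        -> return 0
      -> return 0
    -> return 0
  -> return 0
-> return 0

cnt is incremented once per call. f is entered once for each m = 5, 4, 3, 2, 1, 0 (the m <= 0 call returns without recursing), i.e. 5 + 1 calls.
cnt = 6

Final answer: 6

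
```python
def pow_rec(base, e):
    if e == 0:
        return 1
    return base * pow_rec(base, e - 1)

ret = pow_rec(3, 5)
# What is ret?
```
Call trace:
pow_rec(base=3, e=5)
  pow_rec(base=3, e=4)
    pow_rec(base=3, e=3)
      pow_rec(base=3, e=2)
        pow_rec(base=3, e=1)
          pow_rec(base=3, e=0)
          -> return 1
        -> return 3
      -> return 9
    -> return 27
  -> return 81
-> return 243

Final answer: 243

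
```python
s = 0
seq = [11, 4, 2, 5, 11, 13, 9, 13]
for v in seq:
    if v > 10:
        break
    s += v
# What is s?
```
Trace:
  s=0
  s=0, v=11

Final answer: 0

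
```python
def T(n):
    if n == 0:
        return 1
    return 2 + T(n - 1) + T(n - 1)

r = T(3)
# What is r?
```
Call trace (a repeated sub-call is expanded the first time; later identical calls just restate its return value):
T(n=3)
  T(n=2)
    T(n=1)
      T(n=0)
      -> return 1
      T(n=0)
      -> return 1
    -> return 4
    T(n=1) -> return 4  (same call as traced above)
  -> return 10
  T(n=2) -> return 10  (same call as traced above)
-> return 22

Final answer: 22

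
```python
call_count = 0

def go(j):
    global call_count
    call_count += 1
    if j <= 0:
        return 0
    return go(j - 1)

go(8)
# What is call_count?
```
Call trace:
go(j=8)
  go(j=7)
    go(j=6)
      go(j=5)
        go(j=4)
          go(j=3)
            go(j=2)
              go(j=1)
                go(j=0)
                -> return 0
              -> return 0
            -> return 0
          -> return 0
        -> return 0
      -> return 0
    -> return 0
  -> return 0
-> return 0

call_count is incremented once per call. go is entered once for each j = 8, 7, 6, 5, 4, 3, 2, 1, 0 (the j <= 0 call returns without recursing), i.e. 8 + 1 calls.
call_count = 9

Final answer: 9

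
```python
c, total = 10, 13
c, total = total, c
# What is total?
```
Trace:
  c=10, total=13
  c=13, total=10

Final answer: 10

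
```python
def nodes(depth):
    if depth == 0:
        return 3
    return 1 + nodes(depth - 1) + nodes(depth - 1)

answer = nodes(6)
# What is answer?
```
Call trace (a repeated sub-call is expanded the first time; later identical calls just restate its return value):
nodes(depth=6)
  nodes(depth=5)
    nodes(depth=4)
      nodes(depth=3)
        nodes(depth=2)
          nodes(depth=1)
            nodes(depth=0)
            -> return 3
            nodes(depth=0)
            -> return 3
          -> return 7
          nodes(depth=1) -> return 7  (same call as traced above)
        -> return 15
        nodes(depth=2) -> return 15  (same call as traced above)
      -> return 31
      nodes(depth=3) -> return 31  (same call as traced above)
    -> return 63
    nodes(depth=4) -> return 63  (same call as traced above)
  -> return 127
  nodes(depth=5) -> return 127  (same call as traced above)
-> return 255

Final answer: 255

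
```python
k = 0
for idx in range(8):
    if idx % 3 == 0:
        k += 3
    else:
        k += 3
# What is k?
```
Trace:
  k=0
  k=3, idx=0
  k=6, idx=1
  k=9, idx=2
  k=12, idx=3
  k=15, idx=4
  k=18, idx=5
  k=21, idx=6
  k=24, idx=7

Final answer: 24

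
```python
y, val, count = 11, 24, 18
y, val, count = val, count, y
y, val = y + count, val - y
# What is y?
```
Trace:
  y=11, val=24, count=18
  y=24, val=18, count=11
  y=35, val=-6, count=11

Final answer: 35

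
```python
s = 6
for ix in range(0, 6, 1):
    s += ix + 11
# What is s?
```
Trace:
  s=6
  s=17, ix=0
  s=29, ix=1
  s=42, ix=2
  s=56, ix=3
  s=71, ix=4
  s=87, ix=5

Final answer: 87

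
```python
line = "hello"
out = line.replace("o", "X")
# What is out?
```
Trace:
  line='hello'
  line='hello', out='hellX'

Final answer: 'hellX'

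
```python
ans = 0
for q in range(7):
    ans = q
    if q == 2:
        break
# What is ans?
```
Trace:
  ans=0
  ans=0, q=0
  ans=1, q=1
  ans=2, q=2

Final answer: 2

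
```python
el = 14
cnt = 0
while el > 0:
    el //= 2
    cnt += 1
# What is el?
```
Trace:
  el=14
  el=14, cnt=0
  el=7, cnt=1
  el=3, cnt=2
  el=1, cnt=3
  el=0, cnt=4

Final answer: 0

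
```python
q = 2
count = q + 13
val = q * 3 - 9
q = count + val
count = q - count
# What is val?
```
Trace:
  q=2
  q=2, count=15
  q=2, count=15, val=-3
  q=12, count=15, val=-3
  q=12, count=-3, val=-3

Final answer: -3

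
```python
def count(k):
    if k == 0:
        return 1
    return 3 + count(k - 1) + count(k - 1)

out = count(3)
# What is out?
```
Call trace (a repeated sub-call is expanded the first time; later identical calls just restate its return value):
count(k=3)
  count(k=2)
    count(k=1)
      count(k=0)
      -> return 1
      count(k=0)
      -> return 1
    -> return 5
    count(k=1) -> return 5  (same call as traced above)
  -> return 13
  count(k=2) -> return 13  (same call as traced above)
-> return 29

Final answer: 29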